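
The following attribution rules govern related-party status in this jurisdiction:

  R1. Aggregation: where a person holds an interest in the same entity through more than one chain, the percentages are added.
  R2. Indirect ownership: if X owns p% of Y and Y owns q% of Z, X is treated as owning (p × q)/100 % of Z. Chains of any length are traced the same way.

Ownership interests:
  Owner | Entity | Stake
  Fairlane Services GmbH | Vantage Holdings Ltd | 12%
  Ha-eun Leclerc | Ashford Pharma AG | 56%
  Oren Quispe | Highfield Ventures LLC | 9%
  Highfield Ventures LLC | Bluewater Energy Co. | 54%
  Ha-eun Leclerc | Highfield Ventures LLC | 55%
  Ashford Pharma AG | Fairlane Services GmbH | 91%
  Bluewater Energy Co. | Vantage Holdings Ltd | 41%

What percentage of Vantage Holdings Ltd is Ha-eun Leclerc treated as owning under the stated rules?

Chain via Ashford Pharma AG → Fairlane Services GmbH (R2): 56% × 91% × 12% = 6.1152% of Vantage Holdings Ltd.
Chain via Highfield Ventures LLC → Bluewater Energy Co. (R2): 55% × 54% × 41% = 12.177% of Vantage Holdings Ltd.
Aggregating (R1): 6.1152% + 12.177% = 18.2922%.

18.2922%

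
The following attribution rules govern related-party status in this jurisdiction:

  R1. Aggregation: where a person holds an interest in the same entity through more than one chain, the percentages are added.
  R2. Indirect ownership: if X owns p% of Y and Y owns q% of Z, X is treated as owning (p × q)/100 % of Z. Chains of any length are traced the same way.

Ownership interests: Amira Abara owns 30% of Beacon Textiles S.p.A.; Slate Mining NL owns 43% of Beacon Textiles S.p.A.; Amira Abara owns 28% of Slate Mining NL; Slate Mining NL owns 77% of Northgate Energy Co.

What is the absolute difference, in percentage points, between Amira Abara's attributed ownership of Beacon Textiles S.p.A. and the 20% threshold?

22.04

Chain via Slate Mining NL (R2): 28% × 43% = 12.04% of Beacon Textiles S.p.A.
Direct interest in Beacon Textiles S.p.A: 30%.
Aggregating (R1): 12.04% + 30% = 42.04%.
42.04% exceeds the 20% threshold by 22.04 percentage points.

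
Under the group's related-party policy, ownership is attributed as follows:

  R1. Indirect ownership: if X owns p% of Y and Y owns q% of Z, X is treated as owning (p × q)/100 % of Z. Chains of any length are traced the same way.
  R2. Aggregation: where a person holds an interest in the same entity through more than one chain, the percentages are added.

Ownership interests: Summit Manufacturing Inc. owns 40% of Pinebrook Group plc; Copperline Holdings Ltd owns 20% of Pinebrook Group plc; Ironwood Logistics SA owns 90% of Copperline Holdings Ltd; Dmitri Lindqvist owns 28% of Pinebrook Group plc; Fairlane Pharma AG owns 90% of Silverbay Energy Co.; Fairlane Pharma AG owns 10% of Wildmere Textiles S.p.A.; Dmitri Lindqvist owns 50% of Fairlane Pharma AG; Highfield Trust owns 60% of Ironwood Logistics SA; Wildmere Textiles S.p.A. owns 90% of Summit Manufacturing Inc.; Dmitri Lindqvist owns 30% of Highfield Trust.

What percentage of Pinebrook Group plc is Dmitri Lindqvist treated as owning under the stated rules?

Chain via Highfield Trust → Ironwood Logistics SA → Copperline Holdings Ltd (R1): 30% × 60% × 90% × 20% = 3.24% of Pinebrook Group plc.
Chain via Fairlane Pharma AG → Wildmere Textiles S.p.A. → Summit Manufacturing Inc. (R1): 50% × 10% × 90% × 40% = 1.8% of Pinebrook Group plc.
Direct interest in Pinebrook Group plc: 28%.
Aggregating (R2): 3.24% + 1.8% + 28% = 33.04%.

33.04%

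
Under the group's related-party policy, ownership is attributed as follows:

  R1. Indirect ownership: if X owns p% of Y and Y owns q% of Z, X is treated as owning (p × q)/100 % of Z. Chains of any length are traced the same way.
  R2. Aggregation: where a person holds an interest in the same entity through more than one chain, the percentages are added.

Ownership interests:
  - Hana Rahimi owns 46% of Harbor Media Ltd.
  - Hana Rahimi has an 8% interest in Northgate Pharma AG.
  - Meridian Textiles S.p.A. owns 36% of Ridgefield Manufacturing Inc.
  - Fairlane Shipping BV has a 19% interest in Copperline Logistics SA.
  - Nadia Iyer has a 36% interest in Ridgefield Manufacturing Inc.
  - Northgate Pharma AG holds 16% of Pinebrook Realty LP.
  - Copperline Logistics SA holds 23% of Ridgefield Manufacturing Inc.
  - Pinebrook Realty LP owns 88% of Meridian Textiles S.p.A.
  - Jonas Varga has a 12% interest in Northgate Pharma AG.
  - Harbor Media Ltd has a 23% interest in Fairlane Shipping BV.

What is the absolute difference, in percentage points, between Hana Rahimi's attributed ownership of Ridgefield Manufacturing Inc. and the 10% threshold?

9.13215

Chain via Harbor Media Ltd → Fairlane Shipping BV → Copperline Logistics SA (R1): 46% × 23% × 19% × 23% = 0.462346% of Ridgefield Manufacturing Inc.
Chain via Northgate Pharma AG → Pinebrook Realty LP → Meridian Textiles S.p.A. (R1): 8% × 16% × 88% × 36% = 0.405504% of Ridgefield Manufacturing Inc.
Aggregating (R2): 0.462346% + 0.405504% = 0.86785%.
0.86785% falls short of the 10% threshold by 9.13215 percentage points.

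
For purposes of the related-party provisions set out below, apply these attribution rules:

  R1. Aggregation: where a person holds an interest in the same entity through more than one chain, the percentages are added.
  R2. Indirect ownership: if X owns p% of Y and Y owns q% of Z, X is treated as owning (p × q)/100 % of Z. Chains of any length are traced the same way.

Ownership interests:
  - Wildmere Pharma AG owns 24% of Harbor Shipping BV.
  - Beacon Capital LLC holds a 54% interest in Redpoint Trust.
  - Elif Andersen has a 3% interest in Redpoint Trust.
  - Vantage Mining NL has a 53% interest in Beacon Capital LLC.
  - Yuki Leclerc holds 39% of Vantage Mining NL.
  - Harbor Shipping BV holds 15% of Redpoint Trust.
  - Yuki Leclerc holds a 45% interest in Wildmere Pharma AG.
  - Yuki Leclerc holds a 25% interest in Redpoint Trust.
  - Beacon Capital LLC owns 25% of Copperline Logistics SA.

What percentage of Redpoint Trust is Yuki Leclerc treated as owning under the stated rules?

Chain via Vantage Mining NL → Beacon Capital LLC (R2): 39% × 53% × 54% = 11.1618% of Redpoint Trust.
Chain via Wildmere Pharma AG → Harbor Shipping BV (R2): 45% × 24% × 15% = 1.62% of Redpoint Trust.
Direct interest in Redpoint Trust: 25%.
Aggregating (R1): 11.1618% + 1.62% + 25% = 37.7818%.

37.7818%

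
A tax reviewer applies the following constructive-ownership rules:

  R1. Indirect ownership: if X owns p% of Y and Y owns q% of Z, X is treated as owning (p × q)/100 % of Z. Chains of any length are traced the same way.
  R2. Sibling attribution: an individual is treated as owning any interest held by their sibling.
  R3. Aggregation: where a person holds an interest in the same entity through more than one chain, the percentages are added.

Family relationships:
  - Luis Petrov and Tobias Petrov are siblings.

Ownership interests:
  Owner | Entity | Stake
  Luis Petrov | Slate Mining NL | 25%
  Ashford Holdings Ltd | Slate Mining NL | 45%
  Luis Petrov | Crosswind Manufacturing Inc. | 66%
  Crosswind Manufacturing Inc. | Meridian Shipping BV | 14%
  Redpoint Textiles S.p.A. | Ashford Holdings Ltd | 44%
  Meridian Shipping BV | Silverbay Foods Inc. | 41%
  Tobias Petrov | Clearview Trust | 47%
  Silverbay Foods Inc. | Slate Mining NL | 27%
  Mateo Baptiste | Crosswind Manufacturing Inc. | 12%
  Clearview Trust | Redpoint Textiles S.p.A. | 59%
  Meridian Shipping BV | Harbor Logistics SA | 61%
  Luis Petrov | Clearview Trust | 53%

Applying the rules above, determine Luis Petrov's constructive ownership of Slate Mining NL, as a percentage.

37.704868%

By sibling attribution (R2), Luis Petrov is treated as also owning Tobias Petrov's interest in Clearview Trust, giving 53% + 47% = 100%.
Chain via Crosswind Manufacturing Inc. → Meridian Shipping BV → Silverbay Foods Inc. (R1): 66% × 14% × 41% × 27% = 1.022868% of Slate Mining NL.
Chain via Clearview Trust → Redpoint Textiles S.p.A. → Ashford Holdings Ltd (R1): 100% × 59% × 44% × 45% = 11.682% of Slate Mining NL.
Direct interest in Slate Mining NL: 25%.
Aggregating (R3): 1.022868% + 11.682% + 25% = 37.704868%.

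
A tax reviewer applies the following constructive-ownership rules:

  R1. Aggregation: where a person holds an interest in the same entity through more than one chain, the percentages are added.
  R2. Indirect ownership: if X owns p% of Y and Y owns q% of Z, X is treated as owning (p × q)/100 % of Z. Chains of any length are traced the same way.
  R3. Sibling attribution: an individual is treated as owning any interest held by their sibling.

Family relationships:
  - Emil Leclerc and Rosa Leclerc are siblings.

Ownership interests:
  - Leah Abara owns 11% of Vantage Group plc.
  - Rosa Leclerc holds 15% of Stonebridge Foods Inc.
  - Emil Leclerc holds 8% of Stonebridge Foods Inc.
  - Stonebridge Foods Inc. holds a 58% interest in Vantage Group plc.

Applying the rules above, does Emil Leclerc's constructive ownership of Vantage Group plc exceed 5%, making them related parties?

Yes

By sibling attribution (R3), Emil Leclerc is treated as also owning Rosa Leclerc's interest in Stonebridge Foods Inc, giving 8% + 15% = 23%.
Chain via Stonebridge Foods Inc. (R2): 23% × 58% = 13.34% of Vantage Group plc.
13.34% exceeds the 5% threshold, so Emil is a related party to Vantage Group plc.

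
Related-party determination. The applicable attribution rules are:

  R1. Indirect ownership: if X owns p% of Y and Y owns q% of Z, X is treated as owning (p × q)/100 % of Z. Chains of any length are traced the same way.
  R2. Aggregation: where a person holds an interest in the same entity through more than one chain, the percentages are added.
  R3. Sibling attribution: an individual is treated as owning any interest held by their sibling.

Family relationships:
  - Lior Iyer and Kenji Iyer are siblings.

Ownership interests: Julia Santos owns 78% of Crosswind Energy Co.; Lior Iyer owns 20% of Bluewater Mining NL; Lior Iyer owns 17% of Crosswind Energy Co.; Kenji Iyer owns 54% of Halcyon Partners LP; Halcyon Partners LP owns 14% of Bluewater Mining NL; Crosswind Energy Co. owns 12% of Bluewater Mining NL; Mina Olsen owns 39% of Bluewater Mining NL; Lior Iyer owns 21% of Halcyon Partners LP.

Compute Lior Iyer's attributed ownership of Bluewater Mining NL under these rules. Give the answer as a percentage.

32.54%

By sibling attribution (R3), Lior Iyer is treated as also owning Kenji Iyer's interest in Halcyon Partners LP, giving 21% + 54% = 75%.
Chain via Crosswind Energy Co. (R1): 17% × 12% = 2.04% of Bluewater Mining NL.
Chain via Halcyon Partners LP (R1): 75% × 14% = 10.5% of Bluewater Mining NL.
Direct interest in Bluewater Mining NL: 20%.
Aggregating (R2): 2.04% + 10.5% + 20% = 32.54%.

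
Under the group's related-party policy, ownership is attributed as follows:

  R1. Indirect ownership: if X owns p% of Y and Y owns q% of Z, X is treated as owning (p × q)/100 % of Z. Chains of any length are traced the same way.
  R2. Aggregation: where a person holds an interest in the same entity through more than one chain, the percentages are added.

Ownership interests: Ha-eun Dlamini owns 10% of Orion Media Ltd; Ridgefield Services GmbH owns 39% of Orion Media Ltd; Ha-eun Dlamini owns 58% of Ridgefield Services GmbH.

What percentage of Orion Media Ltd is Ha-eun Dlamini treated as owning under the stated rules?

Chain via Ridgefield Services GmbH (R1): 58% × 39% = 22.62% of Orion Media Ltd.
Direct interest in Orion Media Ltd: 10%.
Aggregating (R2): 22.62% + 10% = 32.62%.

32.62%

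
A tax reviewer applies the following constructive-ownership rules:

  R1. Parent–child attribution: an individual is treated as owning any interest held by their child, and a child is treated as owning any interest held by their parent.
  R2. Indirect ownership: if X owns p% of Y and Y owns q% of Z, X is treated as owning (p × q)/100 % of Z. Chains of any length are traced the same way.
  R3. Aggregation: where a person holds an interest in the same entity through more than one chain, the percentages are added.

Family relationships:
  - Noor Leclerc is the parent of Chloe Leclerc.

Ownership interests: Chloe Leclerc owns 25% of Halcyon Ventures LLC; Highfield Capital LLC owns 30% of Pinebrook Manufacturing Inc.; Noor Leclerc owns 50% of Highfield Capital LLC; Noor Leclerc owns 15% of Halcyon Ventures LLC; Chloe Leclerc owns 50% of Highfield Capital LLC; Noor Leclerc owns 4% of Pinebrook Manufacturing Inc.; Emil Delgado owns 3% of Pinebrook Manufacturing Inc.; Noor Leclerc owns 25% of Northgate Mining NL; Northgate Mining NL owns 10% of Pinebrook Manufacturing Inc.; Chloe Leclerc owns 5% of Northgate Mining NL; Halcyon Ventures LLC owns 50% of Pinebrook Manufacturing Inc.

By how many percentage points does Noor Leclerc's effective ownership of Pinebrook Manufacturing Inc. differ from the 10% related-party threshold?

By parent–child attribution (R1), Noor Leclerc is treated as also owning Chloe Leclerc's interest in Halcyon Ventures LLC, giving 15% + 25% = 40%.
By parent–child attribution (R1), Noor Leclerc is treated as also owning Chloe Leclerc's interest in Northgate Mining NL, giving 25% + 5% = 30%.
By parent–child attribution (R1), Noor Leclerc is treated as also owning Chloe Leclerc's interest in Highfield Capital LLC, giving 50% + 50% = 100%.
Chain via Halcyon Ventures LLC (R2): 40% × 50% = 20% of Pinebrook Manufacturing Inc.
Chain via Northgate Mining NL (R2): 30% × 10% = 3% of Pinebrook Manufacturing Inc.
Chain via Highfield Capital LLC (R2): 100% × 30% = 30% of Pinebrook Manufacturing Inc.
Direct interest in Pinebrook Manufacturing Inc: 4%.
Aggregating (R3): 20% + 3% + 30% + 4% = 57%.
57% exceeds the 10% threshold by 47 percentage points.

47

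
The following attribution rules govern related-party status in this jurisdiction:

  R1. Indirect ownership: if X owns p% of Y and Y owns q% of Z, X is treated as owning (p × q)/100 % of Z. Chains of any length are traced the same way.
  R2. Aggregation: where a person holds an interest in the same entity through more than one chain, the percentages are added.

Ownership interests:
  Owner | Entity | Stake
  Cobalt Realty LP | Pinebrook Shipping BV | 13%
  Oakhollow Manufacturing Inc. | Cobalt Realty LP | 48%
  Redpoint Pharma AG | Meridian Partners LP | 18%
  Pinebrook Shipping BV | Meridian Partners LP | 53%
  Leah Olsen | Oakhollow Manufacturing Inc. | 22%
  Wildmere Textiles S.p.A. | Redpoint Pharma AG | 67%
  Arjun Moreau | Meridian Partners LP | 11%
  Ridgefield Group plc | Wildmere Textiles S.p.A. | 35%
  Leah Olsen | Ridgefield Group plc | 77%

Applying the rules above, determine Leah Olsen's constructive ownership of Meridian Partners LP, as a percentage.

3.977754%

Chain via Oakhollow Manufacturing Inc. → Cobalt Realty LP → Pinebrook Shipping BV (R1): 22% × 48% × 13% × 53% = 0.727584% of Meridian Partners LP.
Chain via Ridgefield Group plc → Wildmere Textiles S.p.A. → Redpoint Pharma AG (R1): 77% × 35% × 67% × 18% = 3.25017% of Meridian Partners LP.
Aggregating (R2): 0.727584% + 3.25017% = 3.977754%.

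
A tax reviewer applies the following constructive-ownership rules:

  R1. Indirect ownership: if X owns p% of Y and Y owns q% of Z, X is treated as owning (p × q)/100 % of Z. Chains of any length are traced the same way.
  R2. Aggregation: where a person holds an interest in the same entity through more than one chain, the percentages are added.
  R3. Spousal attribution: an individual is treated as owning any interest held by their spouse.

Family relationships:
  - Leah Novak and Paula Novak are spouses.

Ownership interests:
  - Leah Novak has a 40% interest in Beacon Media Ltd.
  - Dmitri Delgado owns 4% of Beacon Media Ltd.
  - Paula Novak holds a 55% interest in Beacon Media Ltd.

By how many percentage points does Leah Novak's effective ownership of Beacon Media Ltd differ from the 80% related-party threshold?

By spousal attribution (R3), Leah Novak is treated as also owning Paula Novak's interest in Beacon Media Ltd, giving 40% + 55% = 95%.
Direct interest in Beacon Media Ltd: 95%.
95% exceeds the 80% threshold by 15 percentage points.

15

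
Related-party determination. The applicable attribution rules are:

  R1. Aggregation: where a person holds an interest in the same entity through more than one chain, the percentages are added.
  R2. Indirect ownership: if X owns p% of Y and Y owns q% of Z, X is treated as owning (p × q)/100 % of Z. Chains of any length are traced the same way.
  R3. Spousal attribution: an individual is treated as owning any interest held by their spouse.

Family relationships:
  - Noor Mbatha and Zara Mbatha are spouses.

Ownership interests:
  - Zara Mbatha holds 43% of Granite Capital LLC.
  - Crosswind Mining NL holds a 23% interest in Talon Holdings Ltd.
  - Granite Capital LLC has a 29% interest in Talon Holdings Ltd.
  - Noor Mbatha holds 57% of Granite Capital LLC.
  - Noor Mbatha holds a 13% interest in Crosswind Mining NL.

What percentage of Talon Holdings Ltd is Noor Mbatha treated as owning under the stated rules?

31.99%

By spousal attribution (R3), Noor Mbatha is treated as also owning Zara Mbatha's interest in Granite Capital LLC, giving 57% + 43% = 100%.
Chain via Granite Capital LLC (R2): 100% × 29% = 29% of Talon Holdings Ltd.
Chain via Crosswind Mining NL (R2): 13% × 23% = 2.99% of Talon Holdings Ltd.
Aggregating (R1): 29% + 2.99% = 31.99%.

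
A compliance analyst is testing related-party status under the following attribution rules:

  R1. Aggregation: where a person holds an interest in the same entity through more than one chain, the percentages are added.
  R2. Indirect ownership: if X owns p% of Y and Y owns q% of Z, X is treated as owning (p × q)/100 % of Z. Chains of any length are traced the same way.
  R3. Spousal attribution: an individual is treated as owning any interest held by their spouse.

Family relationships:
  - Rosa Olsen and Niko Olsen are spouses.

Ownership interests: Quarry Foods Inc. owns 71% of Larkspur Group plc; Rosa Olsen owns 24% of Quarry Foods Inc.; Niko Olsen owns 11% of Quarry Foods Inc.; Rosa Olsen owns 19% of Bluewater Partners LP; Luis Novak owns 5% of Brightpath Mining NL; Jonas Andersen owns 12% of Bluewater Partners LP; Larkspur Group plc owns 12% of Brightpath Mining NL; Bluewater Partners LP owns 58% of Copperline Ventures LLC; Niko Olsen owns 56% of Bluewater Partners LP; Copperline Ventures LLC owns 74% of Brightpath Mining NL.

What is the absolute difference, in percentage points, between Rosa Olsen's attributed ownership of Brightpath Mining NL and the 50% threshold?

14.828

By spousal attribution (R3), Rosa Olsen is treated as also owning Niko Olsen's interest in Quarry Foods Inc, giving 24% + 11% = 35%.
By spousal attribution (R3), Rosa Olsen is treated as also owning Niko Olsen's interest in Bluewater Partners LP, giving 19% + 56% = 75%.
Chain via Quarry Foods Inc. → Larkspur Group plc (R2): 35% × 71% × 12% = 2.982% of Brightpath Mining NL.
Chain via Bluewater Partners LP → Copperline Ventures LLC (R2): 75% × 58% × 74% = 32.19% of Brightpath Mining NL.
Aggregating (R1): 2.982% + 32.19% = 35.172%.
35.172% falls short of the 50% threshold by 14.828 percentage points.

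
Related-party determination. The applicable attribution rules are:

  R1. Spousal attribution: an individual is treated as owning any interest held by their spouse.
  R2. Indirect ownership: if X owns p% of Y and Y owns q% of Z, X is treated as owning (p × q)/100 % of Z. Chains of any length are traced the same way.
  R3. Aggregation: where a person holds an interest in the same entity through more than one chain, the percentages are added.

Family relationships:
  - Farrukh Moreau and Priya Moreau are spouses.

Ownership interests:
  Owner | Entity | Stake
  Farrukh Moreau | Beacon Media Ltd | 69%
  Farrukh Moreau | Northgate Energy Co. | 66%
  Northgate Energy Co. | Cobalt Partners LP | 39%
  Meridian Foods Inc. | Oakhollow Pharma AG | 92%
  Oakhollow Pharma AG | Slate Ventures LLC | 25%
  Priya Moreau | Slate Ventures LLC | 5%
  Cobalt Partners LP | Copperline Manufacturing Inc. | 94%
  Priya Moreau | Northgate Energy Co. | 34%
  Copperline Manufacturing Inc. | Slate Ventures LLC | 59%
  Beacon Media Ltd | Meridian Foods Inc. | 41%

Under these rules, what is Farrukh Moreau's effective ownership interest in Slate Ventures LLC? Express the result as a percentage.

By spousal attribution (R1), Farrukh Moreau is treated as also owning Priya Moreau's interest in Northgate Energy Co, giving 66% + 34% = 100%.
By spousal attribution (R1), Farrukh Moreau is treated as owning Priya Moreau's 5% interest in Slate Ventures LLC.
Chain via Northgate Energy Co. → Cobalt Partners LP → Copperline Manufacturing Inc. (R2): 100% × 39% × 94% × 59% = 21.6294% of Slate Ventures LLC.
Chain via Beacon Media Ltd → Meridian Foods Inc. → Oakhollow Pharma AG (R2): 69% × 41% × 92% × 25% = 6.5067% of Slate Ventures LLC.
Direct interest in Slate Ventures LLC: 5%.
Aggregating (R3): 21.6294% + 6.5067% + 5% = 33.1361%.

33.1361%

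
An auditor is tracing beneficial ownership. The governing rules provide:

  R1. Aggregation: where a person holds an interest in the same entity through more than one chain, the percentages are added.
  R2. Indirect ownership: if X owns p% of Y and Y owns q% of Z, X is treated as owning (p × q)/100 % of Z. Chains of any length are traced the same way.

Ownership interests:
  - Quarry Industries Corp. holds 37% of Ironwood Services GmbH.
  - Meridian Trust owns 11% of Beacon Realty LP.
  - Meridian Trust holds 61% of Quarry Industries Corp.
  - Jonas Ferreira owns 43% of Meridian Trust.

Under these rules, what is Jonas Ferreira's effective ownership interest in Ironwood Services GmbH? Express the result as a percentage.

Chain via Meridian Trust → Quarry Industries Corp. (R2): 43% × 61% × 37% = 9.7051% of Ironwood Services GmbH.

9.7051%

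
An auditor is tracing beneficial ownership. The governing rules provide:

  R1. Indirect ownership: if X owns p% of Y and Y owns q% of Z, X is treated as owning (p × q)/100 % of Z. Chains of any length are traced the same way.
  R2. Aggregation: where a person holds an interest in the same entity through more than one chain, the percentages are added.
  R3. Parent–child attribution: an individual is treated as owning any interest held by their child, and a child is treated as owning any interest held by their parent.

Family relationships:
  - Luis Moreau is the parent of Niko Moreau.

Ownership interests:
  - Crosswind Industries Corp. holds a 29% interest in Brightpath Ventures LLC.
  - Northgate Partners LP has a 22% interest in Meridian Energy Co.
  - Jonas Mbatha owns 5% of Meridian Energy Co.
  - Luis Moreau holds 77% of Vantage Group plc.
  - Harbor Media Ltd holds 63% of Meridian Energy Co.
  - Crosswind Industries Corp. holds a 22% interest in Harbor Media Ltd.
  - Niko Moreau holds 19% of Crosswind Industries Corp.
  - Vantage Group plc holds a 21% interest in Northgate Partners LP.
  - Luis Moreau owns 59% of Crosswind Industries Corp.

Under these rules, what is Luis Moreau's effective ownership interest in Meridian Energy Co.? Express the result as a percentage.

14.3682%

By parent–child attribution (R3), Luis Moreau is treated as also owning Niko Moreau's interest in Crosswind Industries Corp, giving 59% + 19% = 78%.
Chain via Vantage Group plc → Northgate Partners LP (R1): 77% × 21% × 22% = 3.5574% of Meridian Energy Co.
Chain via Crosswind Industries Corp. → Harbor Media Ltd (R1): 78% × 22% × 63% = 10.8108% of Meridian Energy Co.
Aggregating (R2): 3.5574% + 10.8108% = 14.3682%.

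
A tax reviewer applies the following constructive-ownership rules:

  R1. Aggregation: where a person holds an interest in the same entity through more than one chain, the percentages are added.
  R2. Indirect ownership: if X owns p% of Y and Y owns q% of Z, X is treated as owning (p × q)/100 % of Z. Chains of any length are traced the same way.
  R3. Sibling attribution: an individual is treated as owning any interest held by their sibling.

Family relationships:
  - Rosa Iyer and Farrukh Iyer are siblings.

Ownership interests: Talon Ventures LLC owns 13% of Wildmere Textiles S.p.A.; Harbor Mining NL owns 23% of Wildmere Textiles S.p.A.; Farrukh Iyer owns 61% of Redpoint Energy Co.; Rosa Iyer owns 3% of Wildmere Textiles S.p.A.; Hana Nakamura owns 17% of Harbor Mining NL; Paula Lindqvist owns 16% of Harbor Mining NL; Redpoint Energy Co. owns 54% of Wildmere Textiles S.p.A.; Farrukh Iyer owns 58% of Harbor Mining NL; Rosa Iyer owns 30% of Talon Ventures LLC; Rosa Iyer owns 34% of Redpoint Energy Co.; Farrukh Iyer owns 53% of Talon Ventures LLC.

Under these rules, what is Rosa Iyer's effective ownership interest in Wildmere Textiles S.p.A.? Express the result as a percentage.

By sibling attribution (R3), Rosa Iyer is treated as also owning Farrukh Iyer's interest in Redpoint Energy Co, giving 34% + 61% = 95%.
By sibling attribution (R3), Rosa Iyer is treated as also owning Farrukh Iyer's interest in Talon Ventures LLC, giving 30% + 53% = 83%.
By sibling attribution (R3), Rosa Iyer is treated as owning Farrukh Iyer's 58% interest in Harbor Mining NL.
Chain via Redpoint Energy Co. (R2): 95% × 54% = 51.3% of Wildmere Textiles S.p.A.
Chain via Talon Ventures LLC (R2): 83% × 13% = 10.79% of Wildmere Textiles S.p.A.
Direct interest in Wildmere Textiles S.p.A: 3%.
Chain via Harbor Mining NL (R2): 58% × 23% = 13.34% of Wildmere Textiles S.p.A.
Aggregating (R1): 51.3% + 10.79% + 3% + 13.34% = 78.43%.

78.43%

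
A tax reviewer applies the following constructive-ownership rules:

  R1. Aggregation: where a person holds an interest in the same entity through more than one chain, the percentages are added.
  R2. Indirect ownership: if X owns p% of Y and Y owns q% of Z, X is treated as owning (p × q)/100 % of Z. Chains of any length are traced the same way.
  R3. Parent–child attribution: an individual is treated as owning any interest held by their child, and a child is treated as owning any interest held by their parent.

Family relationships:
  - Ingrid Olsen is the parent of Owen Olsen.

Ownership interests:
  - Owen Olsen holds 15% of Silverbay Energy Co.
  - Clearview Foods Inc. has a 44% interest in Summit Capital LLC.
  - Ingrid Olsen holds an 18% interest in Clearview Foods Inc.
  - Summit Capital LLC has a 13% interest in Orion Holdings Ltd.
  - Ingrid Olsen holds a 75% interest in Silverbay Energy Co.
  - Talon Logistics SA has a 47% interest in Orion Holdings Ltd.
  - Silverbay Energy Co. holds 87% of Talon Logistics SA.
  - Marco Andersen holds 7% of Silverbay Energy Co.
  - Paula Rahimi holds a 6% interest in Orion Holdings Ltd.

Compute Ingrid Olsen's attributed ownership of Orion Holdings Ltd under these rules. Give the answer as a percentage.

By parent–child attribution (R3), Ingrid Olsen is treated as also owning Owen Olsen's interest in Silverbay Energy Co, giving 75% + 15% = 90%.
Chain via Silverbay Energy Co. → Talon Logistics SA (R2): 90% × 87% × 47% = 36.801% of Orion Holdings Ltd.
Chain via Clearview Foods Inc. → Summit Capital LLC (R2): 18% × 44% × 13% = 1.0296% of Orion Holdings Ltd.
Aggregating (R1): 36.801% + 1.0296% = 37.8306%.

37.8306%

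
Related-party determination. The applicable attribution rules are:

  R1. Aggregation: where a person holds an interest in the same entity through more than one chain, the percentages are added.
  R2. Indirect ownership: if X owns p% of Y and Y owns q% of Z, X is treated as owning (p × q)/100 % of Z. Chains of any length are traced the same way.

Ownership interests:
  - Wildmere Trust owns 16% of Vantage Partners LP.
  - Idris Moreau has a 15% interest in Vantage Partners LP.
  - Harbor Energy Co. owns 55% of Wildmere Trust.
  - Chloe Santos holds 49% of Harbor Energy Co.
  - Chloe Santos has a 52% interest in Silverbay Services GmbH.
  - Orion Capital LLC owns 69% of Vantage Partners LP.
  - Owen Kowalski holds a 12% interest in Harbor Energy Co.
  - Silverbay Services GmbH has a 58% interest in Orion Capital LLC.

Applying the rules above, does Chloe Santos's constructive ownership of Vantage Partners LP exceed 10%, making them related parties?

Yes

Chain via Harbor Energy Co. → Wildmere Trust (R2): 49% × 55% × 16% = 4.312% of Vantage Partners LP.
Chain via Silverbay Services GmbH → Orion Capital LLC (R2): 52% × 58% × 69% = 20.8104% of Vantage Partners LP.
Aggregating (R1): 4.312% + 20.8104% = 25.1224%.
25.1224% exceeds the 10% threshold, so Chloe is a related party to Vantage Partners LP.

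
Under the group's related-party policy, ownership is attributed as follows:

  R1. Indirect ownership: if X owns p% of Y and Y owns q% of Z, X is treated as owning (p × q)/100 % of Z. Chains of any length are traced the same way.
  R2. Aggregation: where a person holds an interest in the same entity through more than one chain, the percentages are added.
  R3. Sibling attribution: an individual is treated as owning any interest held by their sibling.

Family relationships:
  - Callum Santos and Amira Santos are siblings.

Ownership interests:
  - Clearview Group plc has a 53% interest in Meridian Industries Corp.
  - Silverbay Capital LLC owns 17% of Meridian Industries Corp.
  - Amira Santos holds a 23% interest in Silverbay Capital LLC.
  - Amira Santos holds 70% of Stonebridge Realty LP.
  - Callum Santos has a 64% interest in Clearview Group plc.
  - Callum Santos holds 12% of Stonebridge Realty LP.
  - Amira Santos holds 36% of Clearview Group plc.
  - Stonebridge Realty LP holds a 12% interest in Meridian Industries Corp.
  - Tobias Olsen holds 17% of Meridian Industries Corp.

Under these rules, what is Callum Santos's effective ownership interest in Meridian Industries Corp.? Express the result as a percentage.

By sibling attribution (R3), Callum Santos is treated as also owning Amira Santos's interest in Clearview Group plc, giving 64% + 36% = 100%.
By sibling attribution (R3), Callum Santos is treated as also owning Amira Santos's interest in Stonebridge Realty LP, giving 12% + 70% = 82%.
By sibling attribution (R3), Callum Santos is treated as owning Amira Santos's 23% interest in Silverbay Capital LLC.
Chain via Clearview Group plc (R1): 100% × 53% = 53% of Meridian Industries Corp.
Chain via Stonebridge Realty LP (R1): 82% × 12% = 9.84% of Meridian Industries Corp.
Chain via Silverbay Capital LLC (R1): 23% × 17% = 3.91% of Meridian Industries Corp.
Aggregating (R2): 53% + 9.84% + 3.91% = 66.75%.

66.75%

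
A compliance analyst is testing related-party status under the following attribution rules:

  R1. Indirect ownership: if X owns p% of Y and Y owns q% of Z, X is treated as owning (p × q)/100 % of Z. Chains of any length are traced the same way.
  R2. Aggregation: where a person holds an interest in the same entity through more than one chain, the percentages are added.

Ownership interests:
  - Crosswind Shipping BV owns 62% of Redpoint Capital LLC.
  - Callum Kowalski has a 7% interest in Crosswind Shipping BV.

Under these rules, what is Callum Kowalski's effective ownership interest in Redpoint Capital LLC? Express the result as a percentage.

Chain via Crosswind Shipping BV (R1): 7% × 62% = 4.34% of Redpoint Capital LLC.

4.34%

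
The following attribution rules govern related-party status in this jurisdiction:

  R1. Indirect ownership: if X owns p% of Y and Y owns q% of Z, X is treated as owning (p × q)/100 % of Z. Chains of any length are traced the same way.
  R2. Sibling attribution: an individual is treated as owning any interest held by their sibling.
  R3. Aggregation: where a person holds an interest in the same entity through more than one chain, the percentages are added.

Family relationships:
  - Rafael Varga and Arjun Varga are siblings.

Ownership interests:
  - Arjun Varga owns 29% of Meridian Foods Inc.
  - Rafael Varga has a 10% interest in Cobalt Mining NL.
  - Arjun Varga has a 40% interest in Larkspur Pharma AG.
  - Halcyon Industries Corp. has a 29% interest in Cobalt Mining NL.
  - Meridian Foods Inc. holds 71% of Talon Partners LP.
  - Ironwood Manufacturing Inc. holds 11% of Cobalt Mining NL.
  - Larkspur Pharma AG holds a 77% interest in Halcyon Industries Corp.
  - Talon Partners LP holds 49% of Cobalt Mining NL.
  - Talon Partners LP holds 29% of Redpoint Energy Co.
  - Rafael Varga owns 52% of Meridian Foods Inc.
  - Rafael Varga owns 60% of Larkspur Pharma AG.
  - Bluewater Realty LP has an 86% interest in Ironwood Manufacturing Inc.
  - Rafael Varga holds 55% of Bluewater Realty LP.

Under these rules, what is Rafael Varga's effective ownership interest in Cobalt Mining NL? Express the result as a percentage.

65.7129%

By sibling attribution (R2), Rafael Varga is treated as also owning Arjun Varga's interest in Larkspur Pharma AG, giving 60% + 40% = 100%.
By sibling attribution (R2), Rafael Varga is treated as also owning Arjun Varga's interest in Meridian Foods Inc, giving 52% + 29% = 81%.
Chain via Bluewater Realty LP → Ironwood Manufacturing Inc. (R1): 55% × 86% × 11% = 5.203% of Cobalt Mining NL.
Chain via Larkspur Pharma AG → Halcyon Industries Corp. (R1): 100% × 77% × 29% = 22.33% of Cobalt Mining NL.
Chain via Meridian Foods Inc. → Talon Partners LP (R1): 81% × 71% × 49% = 28.1799% of Cobalt Mining NL.
Direct interest in Cobalt Mining NL: 10%.
Aggregating (R3): 5.203% + 22.33% + 28.1799% + 10% = 65.7129%.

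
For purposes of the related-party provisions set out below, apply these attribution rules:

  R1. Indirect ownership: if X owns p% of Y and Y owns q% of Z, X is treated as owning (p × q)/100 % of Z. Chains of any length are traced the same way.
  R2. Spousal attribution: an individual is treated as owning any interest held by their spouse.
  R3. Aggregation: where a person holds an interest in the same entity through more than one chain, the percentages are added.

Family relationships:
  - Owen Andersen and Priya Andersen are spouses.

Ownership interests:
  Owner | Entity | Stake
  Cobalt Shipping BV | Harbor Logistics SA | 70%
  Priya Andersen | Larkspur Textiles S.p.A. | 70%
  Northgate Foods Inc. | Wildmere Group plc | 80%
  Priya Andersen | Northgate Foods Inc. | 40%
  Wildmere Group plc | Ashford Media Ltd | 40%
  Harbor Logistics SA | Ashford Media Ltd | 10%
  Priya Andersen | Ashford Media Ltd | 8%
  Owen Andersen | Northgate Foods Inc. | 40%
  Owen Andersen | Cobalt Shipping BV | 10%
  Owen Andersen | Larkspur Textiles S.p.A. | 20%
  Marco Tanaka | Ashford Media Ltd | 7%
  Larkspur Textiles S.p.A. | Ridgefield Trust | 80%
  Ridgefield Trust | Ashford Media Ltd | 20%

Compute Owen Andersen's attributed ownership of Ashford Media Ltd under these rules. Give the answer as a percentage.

By spousal attribution (R2), Owen Andersen is treated as also owning Priya Andersen's interest in Northgate Foods Inc, giving 40% + 40% = 80%.
By spousal attribution (R2), Owen Andersen is treated as also owning Priya Andersen's interest in Larkspur Textiles S.p.A, giving 20% + 70% = 90%.
By spousal attribution (R2), Owen Andersen is treated as owning Priya Andersen's 8% interest in Ashford Media Ltd.
Chain via Cobalt Shipping BV → Harbor Logistics SA (R1): 10% × 70% × 10% = 0.7% of Ashford Media Ltd.
Chain via Northgate Foods Inc. → Wildmere Group plc (R1): 80% × 80% × 40% = 25.6% of Ashford Media Ltd.
Chain via Larkspur Textiles S.p.A. → Ridgefield Trust (R1): 90% × 80% × 20% = 14.4% of Ashford Media Ltd.
Direct interest in Ashford Media Ltd: 8%.
Aggregating (R3): 0.7% + 25.6% + 14.4% + 8% = 48.7%.

48.7%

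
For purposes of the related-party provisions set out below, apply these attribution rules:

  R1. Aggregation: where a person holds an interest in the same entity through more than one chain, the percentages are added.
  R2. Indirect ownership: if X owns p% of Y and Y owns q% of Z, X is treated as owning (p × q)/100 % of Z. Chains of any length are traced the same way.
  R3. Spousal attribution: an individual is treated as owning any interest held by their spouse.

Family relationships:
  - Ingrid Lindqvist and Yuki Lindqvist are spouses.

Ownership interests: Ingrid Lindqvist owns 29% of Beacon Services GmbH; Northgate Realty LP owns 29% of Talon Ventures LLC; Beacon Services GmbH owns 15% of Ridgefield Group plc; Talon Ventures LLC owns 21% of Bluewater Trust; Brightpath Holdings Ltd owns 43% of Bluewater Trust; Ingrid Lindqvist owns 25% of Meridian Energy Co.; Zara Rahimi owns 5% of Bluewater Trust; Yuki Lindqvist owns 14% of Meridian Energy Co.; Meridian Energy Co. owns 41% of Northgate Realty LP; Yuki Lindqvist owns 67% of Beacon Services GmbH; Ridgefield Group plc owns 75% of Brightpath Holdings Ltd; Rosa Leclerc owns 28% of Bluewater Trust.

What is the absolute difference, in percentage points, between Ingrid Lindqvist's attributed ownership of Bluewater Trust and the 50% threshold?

44.382209

By spousal attribution (R3), Ingrid Lindqvist is treated as also owning Yuki Lindqvist's interest in Beacon Services GmbH, giving 29% + 67% = 96%.
By spousal attribution (R3), Ingrid Lindqvist is treated as also owning Yuki Lindqvist's interest in Meridian Energy Co, giving 25% + 14% = 39%.
Chain via Beacon Services GmbH → Ridgefield Group plc → Brightpath Holdings Ltd (R2): 96% × 15% × 75% × 43% = 4.644% of Bluewater Trust.
Chain via Meridian Energy Co. → Northgate Realty LP → Talon Ventures LLC (R2): 39% × 41% × 29% × 21% = 0.973791% of Bluewater Trust.
Aggregating (R1): 4.644% + 0.973791% = 5.617791%.
5.617791% falls short of the 50% threshold by 44.382209 percentage points.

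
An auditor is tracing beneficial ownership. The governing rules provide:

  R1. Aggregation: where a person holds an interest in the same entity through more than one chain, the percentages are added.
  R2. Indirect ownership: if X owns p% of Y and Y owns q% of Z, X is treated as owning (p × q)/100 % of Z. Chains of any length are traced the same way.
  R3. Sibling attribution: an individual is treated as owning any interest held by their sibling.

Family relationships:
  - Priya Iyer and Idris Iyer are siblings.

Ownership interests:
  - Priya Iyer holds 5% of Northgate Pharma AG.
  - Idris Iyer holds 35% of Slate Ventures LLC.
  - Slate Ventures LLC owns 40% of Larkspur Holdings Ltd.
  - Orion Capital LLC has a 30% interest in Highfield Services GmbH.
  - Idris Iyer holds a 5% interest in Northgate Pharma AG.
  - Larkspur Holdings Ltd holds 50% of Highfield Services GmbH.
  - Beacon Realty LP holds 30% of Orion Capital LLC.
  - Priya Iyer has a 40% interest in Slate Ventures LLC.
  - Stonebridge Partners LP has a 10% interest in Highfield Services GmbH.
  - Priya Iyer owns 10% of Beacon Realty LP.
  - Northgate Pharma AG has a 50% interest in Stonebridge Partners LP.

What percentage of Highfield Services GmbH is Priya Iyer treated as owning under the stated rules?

By sibling attribution (R3), Priya Iyer is treated as also owning Idris Iyer's interest in Slate Ventures LLC, giving 40% + 35% = 75%.
By sibling attribution (R3), Priya Iyer is treated as also owning Idris Iyer's interest in Northgate Pharma AG, giving 5% + 5% = 10%.
Chain via Beacon Realty LP → Orion Capital LLC (R2): 10% × 30% × 30% = 0.9% of Highfield Services GmbH.
Chain via Slate Ventures LLC → Larkspur Holdings Ltd (R2): 75% × 40% × 50% = 15% of Highfield Services GmbH.
Chain via Northgate Pharma AG → Stonebridge Partners LP (R2): 10% × 50% × 10% = 0.5% of Highfield Services GmbH.
Aggregating (R1): 0.9% + 15% + 0.5% = 16.4%.

16.4%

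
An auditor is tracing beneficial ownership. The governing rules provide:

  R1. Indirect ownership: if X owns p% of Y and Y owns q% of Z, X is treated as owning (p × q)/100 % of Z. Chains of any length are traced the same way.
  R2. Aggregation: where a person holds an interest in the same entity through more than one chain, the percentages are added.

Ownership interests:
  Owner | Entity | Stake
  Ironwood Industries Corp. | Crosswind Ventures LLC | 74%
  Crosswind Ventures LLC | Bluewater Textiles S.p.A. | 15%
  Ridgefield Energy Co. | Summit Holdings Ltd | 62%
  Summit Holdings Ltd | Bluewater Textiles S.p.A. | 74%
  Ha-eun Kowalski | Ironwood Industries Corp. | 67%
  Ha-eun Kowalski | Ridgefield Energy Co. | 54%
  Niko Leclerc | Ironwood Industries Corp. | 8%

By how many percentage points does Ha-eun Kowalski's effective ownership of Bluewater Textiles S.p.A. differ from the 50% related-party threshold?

17.7878

Chain via Ironwood Industries Corp. → Crosswind Ventures LLC (R1): 67% × 74% × 15% = 7.437% of Bluewater Textiles S.p.A.
Chain via Ridgefield Energy Co. → Summit Holdings Ltd (R1): 54% × 62% × 74% = 24.7752% of Bluewater Textiles S.p.A.
Aggregating (R2): 7.437% + 24.7752% = 32.2122%.
32.2122% falls short of the 50% threshold by 17.7878 percentage points.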